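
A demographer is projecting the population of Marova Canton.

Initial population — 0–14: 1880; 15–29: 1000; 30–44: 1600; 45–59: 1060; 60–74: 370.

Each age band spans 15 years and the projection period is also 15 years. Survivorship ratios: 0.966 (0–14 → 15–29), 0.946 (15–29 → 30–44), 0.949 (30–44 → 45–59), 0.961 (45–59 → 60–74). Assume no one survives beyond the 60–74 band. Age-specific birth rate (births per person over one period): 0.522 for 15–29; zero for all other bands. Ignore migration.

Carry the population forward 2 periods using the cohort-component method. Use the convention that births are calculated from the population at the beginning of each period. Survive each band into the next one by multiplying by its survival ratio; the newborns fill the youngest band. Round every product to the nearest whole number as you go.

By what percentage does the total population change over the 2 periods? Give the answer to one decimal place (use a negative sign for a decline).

-6.5

Let group 1 be 0–14 through group 5 = 60–74.
— Period 1 —
Births: 1000 * 0.522 = 522
Group 2: 1880 * 0.966 = 1816
Group 3: 1000 * 0.946 = 946
Group 4: 1600 * 0.949 = 1518
Group 5: 1060 * 0.961 = 1019
→ [522, 1816, 946, 1518, 1019]
— Period 2 —
Births: 1816 * 0.522 = 948
Group 2: 522 * 0.966 = 504
Group 3: 1816 * 0.946 = 1718
Group 4: 946 * 0.949 = 898
Group 5: 1518 * 0.961 = 1459
→ [948, 504, 1718, 898, 1459]
Total: 5910 → 5527; change = -383; percentage change = -6.5%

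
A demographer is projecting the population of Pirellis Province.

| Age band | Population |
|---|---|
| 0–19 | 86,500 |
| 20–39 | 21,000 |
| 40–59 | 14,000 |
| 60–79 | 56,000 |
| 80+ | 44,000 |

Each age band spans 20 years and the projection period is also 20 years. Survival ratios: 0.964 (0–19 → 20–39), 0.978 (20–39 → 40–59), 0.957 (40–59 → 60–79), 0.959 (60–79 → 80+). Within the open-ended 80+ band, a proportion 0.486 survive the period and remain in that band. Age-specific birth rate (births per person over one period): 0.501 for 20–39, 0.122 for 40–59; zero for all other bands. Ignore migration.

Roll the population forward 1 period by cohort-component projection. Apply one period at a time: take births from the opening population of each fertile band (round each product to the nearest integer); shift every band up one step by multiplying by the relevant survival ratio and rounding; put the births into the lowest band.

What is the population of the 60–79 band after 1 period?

13398

Period 1:
Births: 21000 × 0.501 = 10521, 14000 × 0.122 = 1708 → 12229
20–39: 86500 × 0.964 = 83386
40–59: 21000 × 0.978 = 20538
60–79: 14000 × 0.957 = 13398
80+: 56000 × 0.959 + 44000 × 0.486 = 53704 + 21384 = 75088
Giving 12229 / 83386 / 20538 / 13398 / 75088.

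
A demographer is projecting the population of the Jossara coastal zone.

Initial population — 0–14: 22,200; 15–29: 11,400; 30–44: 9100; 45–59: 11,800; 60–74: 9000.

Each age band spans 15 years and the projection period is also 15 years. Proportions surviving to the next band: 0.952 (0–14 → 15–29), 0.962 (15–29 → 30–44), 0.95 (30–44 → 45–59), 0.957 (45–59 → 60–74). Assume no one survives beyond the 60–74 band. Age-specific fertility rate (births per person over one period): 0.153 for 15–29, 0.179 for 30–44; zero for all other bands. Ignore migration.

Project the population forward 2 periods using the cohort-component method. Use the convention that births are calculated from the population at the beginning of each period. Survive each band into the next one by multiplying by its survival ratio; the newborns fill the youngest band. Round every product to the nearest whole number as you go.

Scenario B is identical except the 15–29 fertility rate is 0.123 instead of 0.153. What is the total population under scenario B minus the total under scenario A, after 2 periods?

-960

— Period 1 —
Births: 11400 × 0.153 = 1744 ; 9100 × 0.179 = 1629 → total 3373
15–29: 22200 × 0.952 = 21134
30–44: 11400 × 0.962 = 10967
45–59: 9100 × 0.95 = 8645
60–74: 11800 × 0.957 = 11293
Giving 3373 / 21134 / 10967 / 8645 / 11293.
— Period 2 —
Births: 21134 × 0.153 = 3234 ; 10967 × 0.179 = 1963 → total 5197
15–29: 3373 × 0.952 = 3211
30–44: 21134 × 0.962 = 20331
45–59: 10967 × 0.95 = 10419
60–74: 8645 × 0.957 = 8273
Giving 5197 / 3211 / 20331 / 10419 / 8273.
Scenario A total after 2 periods: 47431
Scenario B projection —
— Period 1 —
Births: 11400 × 0.123 = 1402 ; 9100 × 0.179 = 1629 → total 3031
15–29: 22200 × 0.952 = 21134
30–44: 11400 × 0.962 = 10967
45–59: 9100 × 0.95 = 8645
60–74: 11800 × 0.957 = 11293
Giving 3031 / 21134 / 10967 / 8645 / 11293.
— Period 2 —
Births: 21134 × 0.123 = 2599 ; 10967 × 0.179 = 1963 → total 4562
15–29: 3031 × 0.952 = 2886
30–44: 21134 × 0.962 = 20331
45–59: 10967 × 0.95 = 10419
60–74: 8645 × 0.957 = 8273
Giving 4562 / 2886 / 20331 / 10419 / 8273.
Scenario B total after 2 periods: 46471
Difference B − A = 46471 − 47431 = -960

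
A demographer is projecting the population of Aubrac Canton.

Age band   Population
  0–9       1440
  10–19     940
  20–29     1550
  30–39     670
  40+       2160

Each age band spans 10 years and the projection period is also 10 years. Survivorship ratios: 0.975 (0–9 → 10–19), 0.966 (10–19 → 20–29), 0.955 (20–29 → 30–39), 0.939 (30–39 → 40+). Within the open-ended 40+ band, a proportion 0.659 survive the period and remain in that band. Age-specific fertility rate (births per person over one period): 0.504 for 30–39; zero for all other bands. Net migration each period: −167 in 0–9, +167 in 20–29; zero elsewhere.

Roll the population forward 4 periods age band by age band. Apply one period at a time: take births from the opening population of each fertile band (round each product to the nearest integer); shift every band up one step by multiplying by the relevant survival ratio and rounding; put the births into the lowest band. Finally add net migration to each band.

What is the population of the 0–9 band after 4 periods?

566

[period 1]
Births: 670 × 0.504 = 338
10–19: 1440 × 0.975 = 1404
20–29: 940 × 0.966 = 908
30–39: 1550 × 0.955 = 1480
40+: 670 × 0.939 + 2160 × 0.659 = 629 + 1423 = 2052
Net migration: 0–9 − 167 → 171; 20–29 + 167 → 1075
Population now: 0–9=171, 10–19=1404, 20–29=1075, 30–39=1480, 40+=2052
[period 2]
Births: 1480 × 0.504 = 746
10–19: 171 × 0.975 = 167
20–29: 1404 × 0.966 = 1356
30–39: 1075 × 0.955 = 1027
40+: 1480 × 0.939 + 2052 × 0.659 = 1390 + 1352 = 2742
Net migration: 0–9 − 167 → 579; 20–29 + 167 → 1523
Population now: 0–9=579, 10–19=167, 20–29=1523, 30–39=1027, 40+=2742
[period 3]
Births: 1027 × 0.504 = 518
10–19: 579 × 0.975 = 565
20–29: 167 × 0.966 = 161
30–39: 1523 × 0.955 = 1454
40+: 1027 × 0.939 + 2742 × 0.659 = 964 + 1807 = 2771
Net migration: 0–9 − 167 → 351; 20–29 + 167 → 328
Population now: 0–9=351, 10–19=565, 20–29=328, 30–39=1454, 40+=2771
[period 4]
Births: 1454 × 0.504 = 733
10–19: 351 × 0.975 = 342
20–29: 565 × 0.966 = 546
30–39: 328 × 0.955 = 313
40+: 1454 × 0.939 + 2771 × 0.659 = 1365 + 1826 = 3191
Net migration: 0–9 − 167 → 566; 20–29 + 167 → 713
Population now: 0–9=566, 10–19=342, 20–29=713, 30–39=313, 40+=3191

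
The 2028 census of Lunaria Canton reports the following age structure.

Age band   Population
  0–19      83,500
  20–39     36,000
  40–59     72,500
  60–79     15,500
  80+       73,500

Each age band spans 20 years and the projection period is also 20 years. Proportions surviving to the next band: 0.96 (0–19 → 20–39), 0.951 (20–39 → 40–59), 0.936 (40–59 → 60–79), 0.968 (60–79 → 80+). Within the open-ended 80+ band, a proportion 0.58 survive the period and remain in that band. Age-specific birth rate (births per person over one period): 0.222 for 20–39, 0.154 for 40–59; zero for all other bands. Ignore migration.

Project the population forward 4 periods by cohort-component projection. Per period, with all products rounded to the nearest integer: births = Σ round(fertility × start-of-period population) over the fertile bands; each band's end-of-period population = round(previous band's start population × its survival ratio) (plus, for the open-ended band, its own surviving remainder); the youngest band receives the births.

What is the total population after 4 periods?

After projecting period 1:
Births: 36000 * 0.222 = 7992, 72500 * 0.154 = 11165 → 19157
20–39: 83500 * 0.96 = 80160
40–59: 36000 * 0.951 = 34236
60–79: 72500 * 0.936 = 67860
80+: 15500 * 0.968 + 73500 * 0.58 = 15004 + 42630 = 57634
Population now: 0–19=19157, 20–39=80160, 40–59=34236, 60–79=67860, 80+=57634
After projecting period 2:
Births: 80160 * 0.222 = 17796, 34236 * 0.154 = 5272 → 23068
20–39: 19157 * 0.96 = 18391
40–59: 80160 * 0.951 = 76232
60–79: 34236 * 0.936 = 32045
80+: 67860 * 0.968 + 57634 * 0.58 = 65688 + 33428 = 99116
Population now: 0–19=23068, 20–39=18391, 40–59=76232, 60–79=32045, 80+=99116
After projecting period 3:
Births: 18391 * 0.222 = 4083, 76232 * 0.154 = 11740 → 15823
20–39: 23068 * 0.96 = 22145
40–59: 18391 * 0.951 = 17490
60–79: 76232 * 0.936 = 71353
80+: 32045 * 0.968 + 99116 * 0.58 = 31020 + 57487 = 88507
Population now: 0–19=15823, 20–39=22145, 40–59=17490, 60–79=71353, 80+=88507
After projecting period 4:
Births: 22145 * 0.222 = 4916, 17490 * 0.154 = 2693 → 7609
20–39: 15823 * 0.96 = 15190
40–59: 22145 * 0.951 = 21060
60–79: 17490 * 0.936 = 16371
80+: 71353 * 0.968 + 88507 * 0.58 = 69070 + 51334 = 120404
Population now: 0–19=7609, 20–39=15190, 40–59=21060, 60–79=16371, 80+=120404
Total after period 4: 7609 + 15190 + 21060 + 16371 + 120404 = 180634

180634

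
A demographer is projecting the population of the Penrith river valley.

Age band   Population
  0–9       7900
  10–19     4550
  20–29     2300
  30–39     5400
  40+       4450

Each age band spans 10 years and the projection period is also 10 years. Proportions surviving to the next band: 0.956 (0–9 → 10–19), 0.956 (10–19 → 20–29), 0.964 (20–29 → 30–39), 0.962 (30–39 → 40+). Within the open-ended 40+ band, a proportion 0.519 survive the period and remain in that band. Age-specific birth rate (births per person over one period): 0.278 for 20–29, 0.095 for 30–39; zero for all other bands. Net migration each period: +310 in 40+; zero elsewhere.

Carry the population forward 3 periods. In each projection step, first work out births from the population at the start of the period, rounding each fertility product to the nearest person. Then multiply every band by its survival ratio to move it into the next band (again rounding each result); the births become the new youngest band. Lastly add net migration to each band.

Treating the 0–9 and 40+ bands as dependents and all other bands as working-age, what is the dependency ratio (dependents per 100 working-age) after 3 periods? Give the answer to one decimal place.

108.0

Period 1.
Births: 2300 × 0.278 = 639  |  5400 × 0.095 = 513 → total 1152
10–19: 7900 × 0.956 = 7552
20–29: 4550 × 0.956 = 4350
30–39: 2300 × 0.964 = 2217
40+: 5400 × 0.962 + 4450 × 0.519 = 5195 + 2310 = 7505
Net migration: 40+ + 310 → 7815
Population now: 0–9=1152, 10–19=7552, 20–29=4350, 30–39=2217, 40+=7815
Period 2.
Births: 4350 × 0.278 = 1209  |  2217 × 0.095 = 211 → total 1420
10–19: 1152 × 0.956 = 1101
20–29: 7552 × 0.956 = 7220
30–39: 4350 × 0.964 = 4193
40+: 2217 × 0.962 + 7815 × 0.519 = 2133 + 4056 = 6189
Net migration: 40+ + 310 → 6499
Population now: 0–9=1420, 10–19=1101, 20–29=7220, 30–39=4193, 40+=6499
Period 3.
Births: 7220 × 0.278 = 2007  |  4193 × 0.095 = 398 → total 2405
10–19: 1420 × 0.956 = 1358
20–29: 1101 × 0.956 = 1053
30–39: 7220 × 0.964 = 6960
40+: 4193 × 0.962 + 6499 × 0.519 = 4034 + 3373 = 7407
Net migration: 40+ + 310 → 7717
Population now: 0–9=2405, 10–19=1358, 20–29=1053, 30–39=6960, 40+=7717
Dependents (band 0–9 + band 40+) = 2405 + 7717 = 10122; working-age = 9371; ratio = 10122/9371 × 100 = 108.0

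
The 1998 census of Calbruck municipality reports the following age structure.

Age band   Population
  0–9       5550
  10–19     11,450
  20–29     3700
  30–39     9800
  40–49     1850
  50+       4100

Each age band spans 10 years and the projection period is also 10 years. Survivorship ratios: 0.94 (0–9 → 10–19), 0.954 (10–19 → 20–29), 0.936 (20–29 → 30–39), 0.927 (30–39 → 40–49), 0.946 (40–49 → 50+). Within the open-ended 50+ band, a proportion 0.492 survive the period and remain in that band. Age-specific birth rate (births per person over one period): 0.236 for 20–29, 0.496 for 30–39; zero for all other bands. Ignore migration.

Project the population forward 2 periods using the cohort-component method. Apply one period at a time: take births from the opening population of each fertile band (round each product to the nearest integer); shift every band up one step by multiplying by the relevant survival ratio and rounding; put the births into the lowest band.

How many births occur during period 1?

5734

Period 1.
Births: 3700 * 0.236 = 873  |  9800 * 0.496 = 4861 → 5734
10–19: 5550 * 0.94 = 5217
20–29: 11450 * 0.954 = 10923
30–39: 3700 * 0.936 = 3463
40–49: 9800 * 0.927 = 9085
50+: 1850 * 0.946 + 4100 * 0.492 = 1750 + 2017 = 3767
→ [5734, 5217, 10923, 3463, 9085, 3767]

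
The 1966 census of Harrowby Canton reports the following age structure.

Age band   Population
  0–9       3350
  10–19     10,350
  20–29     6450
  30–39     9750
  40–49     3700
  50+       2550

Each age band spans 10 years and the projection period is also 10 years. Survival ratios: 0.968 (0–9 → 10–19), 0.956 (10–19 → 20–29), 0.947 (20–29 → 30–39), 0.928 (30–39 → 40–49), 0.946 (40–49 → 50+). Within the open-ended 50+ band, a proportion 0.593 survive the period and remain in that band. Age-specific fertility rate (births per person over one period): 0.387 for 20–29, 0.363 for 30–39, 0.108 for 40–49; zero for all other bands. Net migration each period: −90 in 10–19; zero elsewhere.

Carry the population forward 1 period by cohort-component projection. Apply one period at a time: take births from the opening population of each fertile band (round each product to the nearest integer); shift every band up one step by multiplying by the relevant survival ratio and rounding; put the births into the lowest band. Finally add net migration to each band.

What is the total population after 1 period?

39651

Period 1.
Births: 6450 * 0.387 = 2496, 9750 * 0.363 = 3539, 3700 * 0.108 = 400 — total 6435
10–19: 3350 * 0.968 = 3243
20–29: 10350 * 0.956 = 9895
30–39: 6450 * 0.947 = 6108
40–49: 9750 * 0.928 = 9048
50+: 3700 * 0.946 + 2550 * 0.593 = 3500 + 1512 = 5012
Net migration: 10–19 − 90 → 3153
Giving 6435 / 3153 / 9895 / 6108 / 9048 / 5012.
Total after period 1: 6435 + 3153 + 9895 + 6108 + 9048 + 5012 = 39651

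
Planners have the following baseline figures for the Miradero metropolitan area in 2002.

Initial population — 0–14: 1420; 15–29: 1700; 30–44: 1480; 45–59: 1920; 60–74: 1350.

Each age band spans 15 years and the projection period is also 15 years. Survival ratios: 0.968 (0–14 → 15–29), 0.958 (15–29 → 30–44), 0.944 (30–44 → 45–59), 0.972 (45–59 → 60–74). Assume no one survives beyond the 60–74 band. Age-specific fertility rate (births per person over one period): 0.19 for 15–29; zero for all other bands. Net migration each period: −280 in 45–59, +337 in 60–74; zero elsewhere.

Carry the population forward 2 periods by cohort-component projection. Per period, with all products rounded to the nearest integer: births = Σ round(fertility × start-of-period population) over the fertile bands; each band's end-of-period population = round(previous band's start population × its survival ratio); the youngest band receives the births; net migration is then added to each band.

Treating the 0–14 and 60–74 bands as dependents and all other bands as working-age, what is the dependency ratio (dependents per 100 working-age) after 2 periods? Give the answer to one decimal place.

58.3

Numbering the groups 1..5 from youngest to oldest:
After projecting period 1:
Births: 1700 × 0.19 = 323
Group 2: 1420 × 0.968 = 1375
Group 3: 1700 × 0.958 = 1629
Group 4: 1480 × 0.944 = 1397
Group 5: 1920 × 0.972 = 1866
Net migration: Group 4 − 280 → 1117; Group 5 + 337 → 2203
→ [323, 1375, 1629, 1117, 2203]
After projecting period 2:
Births: 1375 × 0.19 = 261
Group 2: 323 × 0.968 = 313
Group 3: 1375 × 0.958 = 1317
Group 4: 1629 × 0.944 = 1538
Group 5: 1117 × 0.972 = 1086
Net migration: Group 4 − 280 → 1258; Group 5 + 337 → 1423
→ [261, 313, 1317, 1258, 1423]
Dependents (band 0–14 + band 60–74) = 261 + 1423 = 1684; working-age = 2888; ratio = 1684/2888 × 100 = 58.3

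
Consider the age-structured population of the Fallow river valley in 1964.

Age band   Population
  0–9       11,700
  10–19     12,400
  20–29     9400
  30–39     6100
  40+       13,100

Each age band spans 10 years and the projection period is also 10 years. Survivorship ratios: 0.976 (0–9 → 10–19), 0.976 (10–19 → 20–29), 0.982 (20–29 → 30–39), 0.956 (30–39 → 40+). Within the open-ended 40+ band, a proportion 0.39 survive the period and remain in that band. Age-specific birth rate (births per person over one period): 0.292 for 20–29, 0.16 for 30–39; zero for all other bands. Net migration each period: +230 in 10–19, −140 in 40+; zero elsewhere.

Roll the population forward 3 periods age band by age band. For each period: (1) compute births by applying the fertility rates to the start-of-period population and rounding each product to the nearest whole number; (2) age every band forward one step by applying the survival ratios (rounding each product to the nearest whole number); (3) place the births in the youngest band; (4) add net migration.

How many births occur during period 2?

(Groups numbered youngest = 1 to oldest = 5.)
Period 1.
Births: 9400 * 0.292 = 2745 ; 6100 * 0.16 = 976 → 3721
Group 2: 11700 * 0.976 = 11419
Group 3: 12400 * 0.976 = 12102
Group 4: 9400 * 0.982 = 9231
Group 5: 6100 * 0.956 + 13100 * 0.39 = 5832 + 5109 = 10941
Net migration: Group 2 + 230 → 11649; Group 5 − 140 → 10801
→ [3721, 11649, 12102, 9231, 10801]
Period 2.
Births: 12102 * 0.292 = 3534 ; 9231 * 0.16 = 1477 → 5011
Group 2: 3721 * 0.976 = 3632
Group 3: 11649 * 0.976 = 11369
Group 4: 12102 * 0.982 = 11884
Group 5: 9231 * 0.956 + 10801 * 0.39 = 8825 + 4212 = 13037
Net migration: Group 2 + 230 → 3862; Group 5 − 140 → 12897
→ [5011, 3862, 11369, 11884, 12897]

5011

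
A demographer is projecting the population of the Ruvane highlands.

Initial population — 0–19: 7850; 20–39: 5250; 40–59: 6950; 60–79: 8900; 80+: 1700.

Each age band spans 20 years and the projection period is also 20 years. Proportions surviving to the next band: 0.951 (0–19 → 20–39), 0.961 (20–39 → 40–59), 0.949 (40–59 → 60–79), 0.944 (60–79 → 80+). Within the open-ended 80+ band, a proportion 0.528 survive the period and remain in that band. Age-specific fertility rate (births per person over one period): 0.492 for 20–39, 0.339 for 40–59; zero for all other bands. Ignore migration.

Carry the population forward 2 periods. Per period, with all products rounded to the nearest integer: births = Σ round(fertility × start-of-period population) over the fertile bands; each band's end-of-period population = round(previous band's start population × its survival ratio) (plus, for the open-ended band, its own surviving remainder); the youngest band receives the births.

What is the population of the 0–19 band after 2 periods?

After projecting period 1:
Births: 5250 * 0.492 = 2583, 6950 * 0.339 = 2356 ⇒ total 4939
20–39: 7850 * 0.951 = 7465
40–59: 5250 * 0.961 = 5045
60–79: 6950 * 0.949 = 6596
80+: 8900 * 0.944 + 1700 * 0.528 = 8402 + 898 = 9300
Population now: 0–19=4939, 20–39=7465, 40–59=5045, 60–79=6596, 80+=9300
After projecting period 2:
Births: 7465 * 0.492 = 3673, 5045 * 0.339 = 1710 ⇒ total 5383
20–39: 4939 * 0.951 = 4697
40–59: 7465 * 0.961 = 7174
60–79: 5045 * 0.949 = 4788
80+: 6596 * 0.944 + 9300 * 0.528 = 6227 + 4910 = 11137
Population now: 0–19=5383, 20–39=4697, 40–59=7174, 60–79=4788, 80+=11137

5383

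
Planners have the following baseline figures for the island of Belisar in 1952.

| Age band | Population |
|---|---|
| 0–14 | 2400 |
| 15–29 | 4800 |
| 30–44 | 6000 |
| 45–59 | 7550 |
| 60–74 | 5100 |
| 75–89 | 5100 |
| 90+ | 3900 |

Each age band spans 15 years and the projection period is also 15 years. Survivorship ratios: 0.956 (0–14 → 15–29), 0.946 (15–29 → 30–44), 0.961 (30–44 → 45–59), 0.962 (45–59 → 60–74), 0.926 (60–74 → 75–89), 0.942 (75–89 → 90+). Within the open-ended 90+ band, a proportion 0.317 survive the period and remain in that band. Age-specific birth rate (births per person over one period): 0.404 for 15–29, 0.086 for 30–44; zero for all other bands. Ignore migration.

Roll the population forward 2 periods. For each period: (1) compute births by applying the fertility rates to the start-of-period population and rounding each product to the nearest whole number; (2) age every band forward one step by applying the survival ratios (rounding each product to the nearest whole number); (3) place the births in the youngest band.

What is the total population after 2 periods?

After projecting period 1:
Births: 4800 * 0.404 = 1939  |  6000 * 0.086 = 516 → 2455
15–29: 2400 * 0.956 = 2294
30–44: 4800 * 0.946 = 4541
45–59: 6000 * 0.961 = 5766
60–74: 7550 * 0.962 = 7263
75–89: 5100 * 0.926 = 4723
90+: 5100 * 0.942 + 3900 * 0.317 = 4804 + 1236 = 6040
Giving 2455 / 2294 / 4541 / 5766 / 7263 / 4723 / 6040.
After projecting period 2:
Births: 2294 * 0.404 = 927  |  4541 * 0.086 = 391 → 1318
15–29: 2455 * 0.956 = 2347
30–44: 2294 * 0.946 = 2170
45–59: 4541 * 0.961 = 4364
60–74: 5766 * 0.962 = 5547
75–89: 7263 * 0.926 = 6726
90+: 4723 * 0.942 + 6040 * 0.317 = 4449 + 1915 = 6364
Giving 1318 / 2347 / 2170 / 4364 / 5547 / 6726 / 6364.
Total after period 2: 1318 + 2347 + 2170 + 4364 + 5547 + 6726 + 6364 = 28836

28836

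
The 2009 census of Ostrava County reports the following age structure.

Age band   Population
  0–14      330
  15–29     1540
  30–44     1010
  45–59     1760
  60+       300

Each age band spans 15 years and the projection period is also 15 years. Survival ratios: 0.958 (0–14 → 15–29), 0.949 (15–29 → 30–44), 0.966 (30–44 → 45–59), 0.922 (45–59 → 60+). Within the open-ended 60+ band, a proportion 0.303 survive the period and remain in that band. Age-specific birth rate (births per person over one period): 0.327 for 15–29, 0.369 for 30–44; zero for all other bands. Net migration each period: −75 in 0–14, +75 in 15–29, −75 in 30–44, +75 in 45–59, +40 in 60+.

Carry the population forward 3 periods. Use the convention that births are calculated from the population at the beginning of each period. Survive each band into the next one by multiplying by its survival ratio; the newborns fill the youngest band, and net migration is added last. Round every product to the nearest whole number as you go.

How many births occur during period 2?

[period 1]
Births: 1540 × 0.327 = 504  |  1010 × 0.369 = 373 ⇒ total 877
15–29: 330 × 0.958 = 316
30–44: 1540 × 0.949 = 1461
45–59: 1010 × 0.966 = 976
60+: 1760 × 0.922 + 300 × 0.303 = 1623 + 91 = 1714
Net migration: 0–14 − 75 → 802; 15–29 + 75 → 391; 30–44 − 75 → 1386; 45–59 + 75 → 1051; 60+ + 40 → 1754
End of period: [802, 391, 1386, 1051, 1754]
[period 2]
Births: 391 × 0.327 = 128  |  1386 × 0.369 = 511 ⇒ total 639
15–29: 802 × 0.958 = 768
30–44: 391 × 0.949 = 371
45–59: 1386 × 0.966 = 1339
60+: 1051 × 0.922 + 1754 × 0.303 = 969 + 531 = 1500
Net migration: 0–14 − 75 → 564; 15–29 + 75 → 843; 30–44 − 75 → 296; 45–59 + 75 → 1414; 60+ + 40 → 1540
End of period: [564, 843, 296, 1414, 1540]

639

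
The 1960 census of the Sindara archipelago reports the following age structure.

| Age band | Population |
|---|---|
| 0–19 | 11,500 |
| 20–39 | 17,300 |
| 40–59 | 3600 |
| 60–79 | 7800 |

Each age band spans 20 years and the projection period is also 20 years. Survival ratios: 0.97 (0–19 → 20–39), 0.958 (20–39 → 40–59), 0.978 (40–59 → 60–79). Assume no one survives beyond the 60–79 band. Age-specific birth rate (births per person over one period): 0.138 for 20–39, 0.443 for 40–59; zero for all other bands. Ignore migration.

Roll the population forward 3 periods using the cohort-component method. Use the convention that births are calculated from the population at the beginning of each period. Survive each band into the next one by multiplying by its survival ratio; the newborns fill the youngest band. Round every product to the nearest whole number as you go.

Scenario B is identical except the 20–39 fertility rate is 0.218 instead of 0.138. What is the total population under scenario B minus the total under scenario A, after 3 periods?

2753

Let band 1 be 0–19 through band 4 = 60–79.
[period 1]
Births: 17300 × 0.138 = 2387, 3600 × 0.443 = 1595 → 3982
Band 2: 11500 × 0.97 = 11155
Band 3: 17300 × 0.958 = 16573
Band 4: 3600 × 0.978 = 3521
Giving 3982 / 11155 / 16573 / 3521.
[period 2]
Births: 11155 × 0.138 = 1539, 16573 × 0.443 = 7342 → 8881
Band 2: 3982 × 0.97 = 3863
Band 3: 11155 × 0.958 = 10686
Band 4: 16573 × 0.978 = 16208
Giving 8881 / 3863 / 10686 / 16208.
[period 3]
Births: 3863 × 0.138 = 533, 10686 × 0.443 = 4734 → 5267
Band 2: 8881 × 0.97 = 8615
Band 3: 3863 × 0.958 = 3701
Band 4: 10686 × 0.978 = 10451
Giving 5267 / 8615 / 3701 / 10451.
Scenario A total after 3 periods: 28034
Scenario B projection —
[period 1]
Births: 17300 × 0.218 = 3771, 3600 × 0.443 = 1595 → 5366
Band 2: 11500 × 0.97 = 11155
Band 3: 17300 × 0.958 = 16573
Band 4: 3600 × 0.978 = 3521
Giving 5366 / 11155 / 16573 / 3521.
[period 2]
Births: 11155 × 0.218 = 2432, 16573 × 0.443 = 7342 → 9774
Band 2: 5366 × 0.97 = 5205
Band 3: 11155 × 0.958 = 10686
Band 4: 16573 × 0.978 = 16208
Giving 9774 / 5205 / 10686 / 16208.
[period 3]
Births: 5205 × 0.218 = 1135, 10686 × 0.443 = 4734 → 5869
Band 2: 9774 × 0.97 = 9481
Band 3: 5205 × 0.958 = 4986
Band 4: 10686 × 0.978 = 10451
Giving 5869 / 9481 / 4986 / 10451.
Scenario B total after 3 periods: 30787
Difference B − A = 30787 − 28034 = 2753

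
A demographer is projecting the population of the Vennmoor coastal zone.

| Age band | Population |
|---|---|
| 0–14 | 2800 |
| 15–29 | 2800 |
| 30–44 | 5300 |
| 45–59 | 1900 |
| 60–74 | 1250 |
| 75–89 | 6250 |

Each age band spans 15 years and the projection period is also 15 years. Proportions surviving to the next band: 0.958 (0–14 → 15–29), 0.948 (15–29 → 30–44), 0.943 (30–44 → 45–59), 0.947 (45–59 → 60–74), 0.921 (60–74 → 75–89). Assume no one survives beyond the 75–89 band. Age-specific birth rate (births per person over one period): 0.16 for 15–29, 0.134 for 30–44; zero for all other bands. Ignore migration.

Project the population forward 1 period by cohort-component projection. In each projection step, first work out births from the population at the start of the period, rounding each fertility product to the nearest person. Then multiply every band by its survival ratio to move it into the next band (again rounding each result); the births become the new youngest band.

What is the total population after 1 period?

Period 1:
Births: 2800 × 0.16 = 448 ; 5300 × 0.134 = 710 → total 1158
15–29: 2800 × 0.958 = 2682
30–44: 2800 × 0.948 = 2654
45–59: 5300 × 0.943 = 4998
60–74: 1900 × 0.947 = 1799
75–89: 1250 × 0.921 = 1151
Population now: 0–14=1158, 15–29=2682, 30–44=2654, 45–59=4998, 60–74=1799, 75–89=1151
Total after period 1: 1158 + 2682 + 2654 + 4998 + 1799 + 1151 = 14442

14442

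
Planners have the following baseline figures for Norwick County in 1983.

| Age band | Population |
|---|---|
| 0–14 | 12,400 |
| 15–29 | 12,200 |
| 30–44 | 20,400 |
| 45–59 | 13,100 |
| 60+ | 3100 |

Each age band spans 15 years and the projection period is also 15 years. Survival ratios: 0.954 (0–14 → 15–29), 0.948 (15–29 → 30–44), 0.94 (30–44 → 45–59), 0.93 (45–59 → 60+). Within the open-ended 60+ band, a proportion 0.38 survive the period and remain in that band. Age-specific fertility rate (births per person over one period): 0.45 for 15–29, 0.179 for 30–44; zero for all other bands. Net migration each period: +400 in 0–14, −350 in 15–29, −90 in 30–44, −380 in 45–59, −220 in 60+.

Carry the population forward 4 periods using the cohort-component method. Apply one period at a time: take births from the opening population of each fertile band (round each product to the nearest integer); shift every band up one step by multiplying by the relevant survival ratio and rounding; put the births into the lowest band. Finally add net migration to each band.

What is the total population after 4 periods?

[period 1]
Births: 12200 × 0.45 = 5490  |  20400 × 0.179 = 3652 → 9142
15–29: 12400 × 0.954 = 11830
30–44: 12200 × 0.948 = 11566
45–59: 20400 × 0.94 = 19176
60+: 13100 × 0.93 + 3100 × 0.38 = 12183 + 1178 = 13361
Net migration: 0–14 + 400 → 9542; 15–29 − 350 → 11480; 30–44 − 90 → 11476; 45–59 − 380 → 18796; 60+ − 220 → 13141
Population now: 0–14=9542, 15–29=11480, 30–44=11476, 45–59=18796, 60+=13141
[period 2]
Births: 11480 × 0.45 = 5166  |  11476 × 0.179 = 2054 → 7220
15–29: 9542 × 0.954 = 9103
30–44: 11480 × 0.948 = 10883
45–59: 11476 × 0.94 = 10787
60+: 18796 × 0.93 + 13141 × 0.38 = 17480 + 4994 = 22474
Net migration: 0–14 + 400 → 7620; 15–29 − 350 → 8753; 30–44 − 90 → 10793; 45–59 − 380 → 10407; 60+ − 220 → 22254
Population now: 0–14=7620, 15–29=8753, 30–44=10793, 45–59=10407, 60+=22254
[period 3]
Births: 8753 × 0.45 = 3939  |  10793 × 0.179 = 1932 → 5871
15–29: 7620 × 0.954 = 7269
30–44: 8753 × 0.948 = 8298
45–59: 10793 × 0.94 = 10145
60+: 10407 × 0.93 + 22254 × 0.38 = 9679 + 8457 = 18136
Net migration: 0–14 + 400 → 6271; 15–29 − 350 → 6919; 30–44 − 90 → 8208; 45–59 − 380 → 9765; 60+ − 220 → 17916
Population now: 0–14=6271, 15–29=6919, 30–44=8208, 45–59=9765, 60+=17916
[period 4]
Births: 6919 × 0.45 = 3114  |  8208 × 0.179 = 1469 → 4583
15–29: 6271 × 0.954 = 5983
30–44: 6919 × 0.948 = 6559
45–59: 8208 × 0.94 = 7716
60+: 9765 × 0.93 + 17916 × 0.38 = 9081 + 6808 = 15889
Net migration: 0–14 + 400 → 4983; 15–29 − 350 → 5633; 30–44 − 90 → 6469; 45–59 − 380 → 7336; 60+ − 220 → 15669
Population now: 0–14=4983, 15–29=5633, 30–44=6469, 45–59=7336, 60+=15669
Total after period 4: 4983 + 5633 + 6469 + 7336 + 15669 = 40090

40090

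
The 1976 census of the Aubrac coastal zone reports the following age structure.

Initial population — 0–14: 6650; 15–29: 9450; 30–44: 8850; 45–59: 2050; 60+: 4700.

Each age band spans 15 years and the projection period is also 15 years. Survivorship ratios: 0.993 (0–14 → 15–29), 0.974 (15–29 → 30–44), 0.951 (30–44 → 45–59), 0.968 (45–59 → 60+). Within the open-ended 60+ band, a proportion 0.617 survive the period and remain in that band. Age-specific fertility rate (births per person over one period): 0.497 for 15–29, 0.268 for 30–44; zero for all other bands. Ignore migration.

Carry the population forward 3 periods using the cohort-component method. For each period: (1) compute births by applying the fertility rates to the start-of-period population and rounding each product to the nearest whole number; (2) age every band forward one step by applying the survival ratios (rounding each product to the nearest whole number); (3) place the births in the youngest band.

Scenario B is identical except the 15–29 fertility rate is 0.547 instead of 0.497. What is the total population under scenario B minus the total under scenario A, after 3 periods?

1390

Let band 1 be 0–14 through band 5 = 60+.
Period 1:
Births: 9450 × 0.497 = 4697, 8850 × 0.268 = 2372 → total 7069
Band 2: 6650 × 0.993 = 6603
Band 3: 9450 × 0.974 = 9204
Band 4: 8850 × 0.951 = 8416
Band 5: 2050 × 0.968 + 4700 × 0.617 = 1984 + 2900 = 4884
End of period: [7069, 6603, 9204, 8416, 4884]
Period 2:
Births: 6603 × 0.497 = 3282, 9204 × 0.268 = 2467 → total 5749
Band 2: 7069 × 0.993 = 7020
Band 3: 6603 × 0.974 = 6431
Band 4: 9204 × 0.951 = 8753
Band 5: 8416 × 0.968 + 4884 × 0.617 = 8147 + 3013 = 11160
End of period: [5749, 7020, 6431, 8753, 11160]
Period 3:
Births: 7020 × 0.497 = 3489, 6431 × 0.268 = 1724 → total 5213
Band 2: 5749 × 0.993 = 5709
Band 3: 7020 × 0.974 = 6837
Band 4: 6431 × 0.951 = 6116
Band 5: 8753 × 0.968 + 11160 × 0.617 = 8473 + 6886 = 15359
End of period: [5213, 5709, 6837, 6116, 15359]
Scenario A total after 3 periods: 39234
Scenario B projection —
Period 1:
Births: 9450 × 0.547 = 5169, 8850 × 0.268 = 2372 → total 7541
Band 2: 6650 × 0.993 = 6603
Band 3: 9450 × 0.974 = 9204
Band 4: 8850 × 0.951 = 8416
Band 5: 2050 × 0.968 + 4700 × 0.617 = 1984 + 2900 = 4884
End of period: [7541, 6603, 9204, 8416, 4884]
Period 2:
Births: 6603 × 0.547 = 3612, 9204 × 0.268 = 2467 → total 6079
Band 2: 7541 × 0.993 = 7488
Band 3: 6603 × 0.974 = 6431
Band 4: 9204 × 0.951 = 8753
Band 5: 8416 × 0.968 + 4884 × 0.617 = 8147 + 3013 = 11160
End of period: [6079, 7488, 6431, 8753, 11160]
Period 3:
Births: 7488 × 0.547 = 4096, 6431 × 0.268 = 1724 → total 5820
Band 2: 6079 × 0.993 = 6036
Band 3: 7488 × 0.974 = 7293
Band 4: 6431 × 0.951 = 6116
Band 5: 8753 × 0.968 + 11160 × 0.617 = 8473 + 6886 = 15359
End of period: [5820, 6036, 7293, 6116, 15359]
Scenario B total after 3 periods: 40624
Difference B − A = 40624 − 39234 = 1390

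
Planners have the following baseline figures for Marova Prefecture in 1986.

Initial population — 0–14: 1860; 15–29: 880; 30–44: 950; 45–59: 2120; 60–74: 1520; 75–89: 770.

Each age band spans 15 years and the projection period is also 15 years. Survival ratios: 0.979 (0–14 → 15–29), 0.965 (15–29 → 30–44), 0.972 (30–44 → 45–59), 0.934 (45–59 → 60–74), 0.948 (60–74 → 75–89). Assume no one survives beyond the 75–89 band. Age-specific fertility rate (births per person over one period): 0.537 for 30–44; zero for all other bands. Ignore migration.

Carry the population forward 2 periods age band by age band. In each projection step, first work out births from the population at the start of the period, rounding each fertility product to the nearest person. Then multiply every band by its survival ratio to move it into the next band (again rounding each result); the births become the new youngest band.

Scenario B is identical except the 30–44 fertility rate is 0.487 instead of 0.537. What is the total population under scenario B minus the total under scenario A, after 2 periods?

Period 1:
Births: 950 * 0.537 = 510
15–29: 1860 * 0.979 = 1821
30–44: 880 * 0.965 = 849
45–59: 950 * 0.972 = 923
60–74: 2120 * 0.934 = 1980
75–89: 1520 * 0.948 = 1441
End of period: [510, 1821, 849, 923, 1980, 1441]
Period 2:
Births: 849 * 0.537 = 456
15–29: 510 * 0.979 = 499
30–44: 1821 * 0.965 = 1757
45–59: 849 * 0.972 = 825
60–74: 923 * 0.934 = 862
75–89: 1980 * 0.948 = 1877
End of period: [456, 499, 1757, 825, 862, 1877]
Scenario A total after 2 periods: 6276
Scenario B projection —
Period 1:
Births: 950 * 0.487 = 463
15–29: 1860 * 0.979 = 1821
30–44: 880 * 0.965 = 849
45–59: 950 * 0.972 = 923
60–74: 2120 * 0.934 = 1980
75–89: 1520 * 0.948 = 1441
End of period: [463, 1821, 849, 923, 1980, 1441]
Period 2:
Births: 849 * 0.487 = 413
15–29: 463 * 0.979 = 453
30–44: 1821 * 0.965 = 1757
45–59: 849 * 0.972 = 825
60–74: 923 * 0.934 = 862
75–89: 1980 * 0.948 = 1877
End of period: [413, 453, 1757, 825, 862, 1877]
Scenario B total after 2 periods: 6187
Difference B − A = 6187 − 6276 = -89

-89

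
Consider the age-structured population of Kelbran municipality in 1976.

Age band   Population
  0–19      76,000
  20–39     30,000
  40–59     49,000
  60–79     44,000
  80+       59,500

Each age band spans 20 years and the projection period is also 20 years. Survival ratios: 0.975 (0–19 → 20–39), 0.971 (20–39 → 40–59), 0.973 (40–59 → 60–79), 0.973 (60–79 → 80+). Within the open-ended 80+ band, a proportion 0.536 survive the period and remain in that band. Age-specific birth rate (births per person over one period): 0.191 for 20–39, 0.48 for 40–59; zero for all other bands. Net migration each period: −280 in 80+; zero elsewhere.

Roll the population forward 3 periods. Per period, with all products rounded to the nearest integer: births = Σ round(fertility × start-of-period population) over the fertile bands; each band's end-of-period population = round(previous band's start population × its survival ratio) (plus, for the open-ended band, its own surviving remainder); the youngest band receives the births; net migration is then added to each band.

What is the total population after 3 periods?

238510

— Period 1 —
Births: 30000 × 0.191 = 5730, 49000 × 0.48 = 23520 ⇒ total 29250
20–39: 76000 × 0.975 = 74100
40–59: 30000 × 0.971 = 29130
60–79: 49000 × 0.973 = 47677
80+: 44000 × 0.973 + 59500 × 0.536 = 42812 + 31892 = 74704
Net migration: 80+ − 280 → 74424
Population now: 0–19=29250, 20–39=74100, 40–59=29130, 60–79=47677, 80+=74424
— Period 2 —
Births: 74100 × 0.191 = 14153, 29130 × 0.48 = 13982 ⇒ total 28135
20–39: 29250 × 0.975 = 28519
40–59: 74100 × 0.971 = 71951
60–79: 29130 × 0.973 = 28343
80+: 47677 × 0.973 + 74424 × 0.536 = 46390 + 39891 = 86281
Net migration: 80+ − 280 → 86001
Population now: 0–19=28135, 20–39=28519, 40–59=71951, 60–79=28343, 80+=86001
— Period 3 —
Births: 28519 × 0.191 = 5447, 71951 × 0.48 = 34536 ⇒ total 39983
20–39: 28135 × 0.975 = 27432
40–59: 28519 × 0.971 = 27692
60–79: 71951 × 0.973 = 70008
80+: 28343 × 0.973 + 86001 × 0.536 = 27578 + 46097 = 73675
Net migration: 80+ − 280 → 73395
Population now: 0–19=39983, 20–39=27432, 40–59=27692, 60–79=70008, 80+=73395
Total after period 3: 39983 + 27432 + 27692 + 70008 + 73395 = 238510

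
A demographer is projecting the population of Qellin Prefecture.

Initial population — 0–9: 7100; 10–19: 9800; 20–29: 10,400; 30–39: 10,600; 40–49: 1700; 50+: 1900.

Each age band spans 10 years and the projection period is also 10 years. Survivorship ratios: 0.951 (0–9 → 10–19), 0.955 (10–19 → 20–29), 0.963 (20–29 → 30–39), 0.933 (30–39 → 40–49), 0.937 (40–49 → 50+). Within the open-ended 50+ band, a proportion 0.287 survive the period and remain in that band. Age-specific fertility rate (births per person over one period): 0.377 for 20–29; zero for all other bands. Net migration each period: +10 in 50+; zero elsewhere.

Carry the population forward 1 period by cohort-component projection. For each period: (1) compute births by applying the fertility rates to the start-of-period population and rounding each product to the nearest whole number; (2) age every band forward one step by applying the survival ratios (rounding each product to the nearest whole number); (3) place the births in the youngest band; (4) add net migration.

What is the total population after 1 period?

Period 1.
Births: 10400 * 0.377 = 3921
10–19: 7100 * 0.951 = 6752
20–29: 9800 * 0.955 = 9359
30–39: 10400 * 0.963 = 10015
40–49: 10600 * 0.933 = 9890
50+: 1700 * 0.937 + 1900 * 0.287 = 1593 + 545 = 2138
Net migration: 50+ + 10 → 2148
→ [3921, 6752, 9359, 10015, 9890, 2148]
Total after period 1: 3921 + 6752 + 9359 + 10015 + 9890 + 2148 = 42085

42085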